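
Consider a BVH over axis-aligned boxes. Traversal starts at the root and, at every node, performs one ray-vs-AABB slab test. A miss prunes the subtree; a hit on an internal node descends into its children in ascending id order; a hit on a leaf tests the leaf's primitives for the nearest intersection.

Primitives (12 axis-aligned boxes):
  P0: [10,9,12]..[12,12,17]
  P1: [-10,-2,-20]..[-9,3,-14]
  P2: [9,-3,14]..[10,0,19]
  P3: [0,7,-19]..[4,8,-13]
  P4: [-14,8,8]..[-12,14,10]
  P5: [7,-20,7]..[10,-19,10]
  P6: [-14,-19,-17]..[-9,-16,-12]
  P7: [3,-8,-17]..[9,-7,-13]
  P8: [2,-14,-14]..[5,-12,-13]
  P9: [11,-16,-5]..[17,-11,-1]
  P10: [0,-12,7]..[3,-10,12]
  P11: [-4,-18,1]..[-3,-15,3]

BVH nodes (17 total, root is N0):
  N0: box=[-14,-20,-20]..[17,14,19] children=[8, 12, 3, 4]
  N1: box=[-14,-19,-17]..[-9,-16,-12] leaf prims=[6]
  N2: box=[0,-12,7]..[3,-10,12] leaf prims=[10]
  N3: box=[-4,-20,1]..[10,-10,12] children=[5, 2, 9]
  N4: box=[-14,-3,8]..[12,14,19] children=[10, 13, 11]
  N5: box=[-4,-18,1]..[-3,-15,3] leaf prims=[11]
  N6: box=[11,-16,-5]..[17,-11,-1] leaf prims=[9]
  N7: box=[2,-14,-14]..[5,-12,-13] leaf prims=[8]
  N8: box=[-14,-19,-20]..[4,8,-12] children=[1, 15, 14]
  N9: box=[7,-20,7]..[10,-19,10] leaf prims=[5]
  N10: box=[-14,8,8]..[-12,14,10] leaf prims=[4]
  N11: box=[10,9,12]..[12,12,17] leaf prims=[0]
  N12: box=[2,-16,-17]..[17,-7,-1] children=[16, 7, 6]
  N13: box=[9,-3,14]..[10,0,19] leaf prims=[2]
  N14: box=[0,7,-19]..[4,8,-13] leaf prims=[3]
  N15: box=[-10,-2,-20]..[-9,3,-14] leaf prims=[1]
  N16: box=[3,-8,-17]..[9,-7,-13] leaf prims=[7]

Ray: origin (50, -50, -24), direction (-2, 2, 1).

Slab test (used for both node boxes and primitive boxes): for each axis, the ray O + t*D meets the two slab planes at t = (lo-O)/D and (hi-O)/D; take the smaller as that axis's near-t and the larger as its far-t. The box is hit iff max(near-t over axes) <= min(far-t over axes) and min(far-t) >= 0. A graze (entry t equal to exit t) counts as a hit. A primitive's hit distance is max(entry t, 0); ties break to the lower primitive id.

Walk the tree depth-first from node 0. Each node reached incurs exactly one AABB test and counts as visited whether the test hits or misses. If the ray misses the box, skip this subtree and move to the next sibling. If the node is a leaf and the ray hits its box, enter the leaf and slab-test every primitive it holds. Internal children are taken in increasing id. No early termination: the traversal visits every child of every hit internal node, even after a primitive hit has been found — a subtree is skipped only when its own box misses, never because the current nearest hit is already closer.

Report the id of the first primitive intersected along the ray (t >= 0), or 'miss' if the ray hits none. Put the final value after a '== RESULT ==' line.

Trace the traversal:
N0 x:[33/2,32] y:[15,32] z:[4,43] -> hit [33/2,32], descend [3, 4, 8, 12]
  N3 x:[20,27] y:[15,20] z:[25,36] -> miss, prune
  N4 x:[19,32] y:[47/2,32] z:[32,43] -> hit [32,32], descend [10, 11, 13]
    N10 x:[31,32] y:[29,32] z:[32,34] -> hit [32,32] leaf, test {P4@t=32}
    N11 x:[19,20] y:[59/2,31] z:[36,41] -> miss, prune
    N13 x:[20,41/2] y:[47/2,25] z:[38,43] -> miss, prune
  N8 x:[23,32] y:[31/2,29] z:[4,12] -> miss, prune
  N12 x:[33/2,24] y:[17,43/2] z:[7,23] -> hit [17,43/2], descend [6, 7, 16]
    N6 x:[33/2,39/2] y:[17,39/2] z:[19,23] -> hit [19,39/2] leaf, test {P9@t=19}
    N7 x:[45/2,24] y:[18,19] z:[10,11] -> miss, prune
    N16 x:[41/2,47/2] y:[21,43/2] z:[7,11] -> miss, prune

order=[0, 3, 4, 10, 11, 13, 8, 12, 6, 7, 16]  |boxes|=11  |leaves|=2  hit=P9

== RESULT ==
9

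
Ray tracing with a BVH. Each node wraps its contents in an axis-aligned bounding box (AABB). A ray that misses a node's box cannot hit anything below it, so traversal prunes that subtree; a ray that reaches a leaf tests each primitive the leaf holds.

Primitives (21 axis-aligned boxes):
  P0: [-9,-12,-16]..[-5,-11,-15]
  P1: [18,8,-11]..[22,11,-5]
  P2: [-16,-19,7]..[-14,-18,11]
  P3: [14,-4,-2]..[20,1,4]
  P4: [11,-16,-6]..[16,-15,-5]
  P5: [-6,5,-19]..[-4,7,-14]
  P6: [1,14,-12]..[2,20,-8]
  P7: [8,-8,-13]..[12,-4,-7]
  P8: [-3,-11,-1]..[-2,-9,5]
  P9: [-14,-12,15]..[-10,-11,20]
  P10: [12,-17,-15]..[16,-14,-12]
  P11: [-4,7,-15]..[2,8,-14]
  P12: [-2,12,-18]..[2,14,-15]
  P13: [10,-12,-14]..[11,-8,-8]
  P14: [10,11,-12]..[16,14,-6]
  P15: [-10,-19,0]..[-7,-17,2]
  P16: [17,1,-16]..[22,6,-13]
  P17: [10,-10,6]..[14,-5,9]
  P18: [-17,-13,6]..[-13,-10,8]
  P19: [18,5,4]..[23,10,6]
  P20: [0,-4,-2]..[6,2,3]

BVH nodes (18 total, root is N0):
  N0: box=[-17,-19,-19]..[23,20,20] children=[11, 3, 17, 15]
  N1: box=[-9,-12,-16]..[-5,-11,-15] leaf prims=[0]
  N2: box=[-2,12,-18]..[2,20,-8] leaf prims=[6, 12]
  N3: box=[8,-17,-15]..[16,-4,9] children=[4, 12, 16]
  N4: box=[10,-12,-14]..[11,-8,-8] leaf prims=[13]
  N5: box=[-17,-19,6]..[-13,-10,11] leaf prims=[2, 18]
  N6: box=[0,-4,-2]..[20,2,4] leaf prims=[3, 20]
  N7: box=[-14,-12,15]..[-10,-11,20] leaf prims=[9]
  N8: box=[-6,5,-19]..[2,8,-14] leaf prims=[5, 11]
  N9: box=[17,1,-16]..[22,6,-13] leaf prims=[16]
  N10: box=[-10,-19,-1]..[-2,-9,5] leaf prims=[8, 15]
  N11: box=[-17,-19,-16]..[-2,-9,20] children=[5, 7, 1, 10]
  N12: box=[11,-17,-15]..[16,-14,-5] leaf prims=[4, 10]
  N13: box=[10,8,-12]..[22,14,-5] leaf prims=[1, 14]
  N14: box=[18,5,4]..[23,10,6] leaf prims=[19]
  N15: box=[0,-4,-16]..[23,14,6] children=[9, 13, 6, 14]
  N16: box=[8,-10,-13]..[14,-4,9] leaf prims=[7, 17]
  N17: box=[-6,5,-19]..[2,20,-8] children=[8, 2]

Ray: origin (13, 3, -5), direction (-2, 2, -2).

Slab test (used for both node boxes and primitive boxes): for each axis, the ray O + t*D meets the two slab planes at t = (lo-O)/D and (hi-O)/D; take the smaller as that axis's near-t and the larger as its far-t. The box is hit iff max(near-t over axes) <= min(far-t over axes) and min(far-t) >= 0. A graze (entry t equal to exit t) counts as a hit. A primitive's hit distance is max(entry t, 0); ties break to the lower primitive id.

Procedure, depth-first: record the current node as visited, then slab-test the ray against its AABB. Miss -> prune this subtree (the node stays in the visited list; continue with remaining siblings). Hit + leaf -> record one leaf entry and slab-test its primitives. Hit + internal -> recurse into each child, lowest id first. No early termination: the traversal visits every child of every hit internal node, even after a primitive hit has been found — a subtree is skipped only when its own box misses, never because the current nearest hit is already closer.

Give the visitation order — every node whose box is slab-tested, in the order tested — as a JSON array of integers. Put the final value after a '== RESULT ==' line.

Traverse from the root:
N0 x:[-5,15] y:[-11,17/2] z:[-25/2,7] -> hit [-5,7], descend [3, 11, 15, 17]
  N3 x:[-3/2,5/2] y:[-10,-7/2] z:[-7,5] -> miss, prune
  N11 x:[15/2,15] y:[-11,-6] z:[-25/2,11/2] -> miss, prune
  N15 x:[-5,13/2] y:[-7/2,11/2] z:[-11/2,11/2] -> hit [-7/2,11/2], descend [6, 9, 13, 14]
    N6 x:[-7/2,13/2] y:[-7/2,-1/2] z:[-9/2,-3/2] -> miss, prune
    N9 x:[-9/2,-2] y:[-1,3/2] z:[4,11/2] -> miss, prune
    N13 x:[-9/2,3/2] y:[5/2,11/2] z:[0,7/2] -> miss, prune
    N14 x:[-5,-5/2] y:[1,7/2] z:[-11/2,-9/2] -> miss, prune
  N17 x:[11/2,19/2] y:[1,17/2] z:[3/2,7] -> hit [11/2,7], descend [2, 8]
    N2 x:[11/2,15/2] y:[9/2,17/2] z:[3/2,13/2] -> hit [11/2,13/2] leaf, test {P6(miss), P12@t=11/2}
    N8 x:[11/2,19/2] y:[1,5/2] z:[9/2,7] -> miss, prune

11 AABB tests over nodes [0, 3, 11, 15, 6, 9, 13, 14, 17, 2, 8]; 1 leaf entered; closest P12.

== RESULT ==
[0, 3, 11, 15, 6, 9, 13, 14, 17, 2, 8]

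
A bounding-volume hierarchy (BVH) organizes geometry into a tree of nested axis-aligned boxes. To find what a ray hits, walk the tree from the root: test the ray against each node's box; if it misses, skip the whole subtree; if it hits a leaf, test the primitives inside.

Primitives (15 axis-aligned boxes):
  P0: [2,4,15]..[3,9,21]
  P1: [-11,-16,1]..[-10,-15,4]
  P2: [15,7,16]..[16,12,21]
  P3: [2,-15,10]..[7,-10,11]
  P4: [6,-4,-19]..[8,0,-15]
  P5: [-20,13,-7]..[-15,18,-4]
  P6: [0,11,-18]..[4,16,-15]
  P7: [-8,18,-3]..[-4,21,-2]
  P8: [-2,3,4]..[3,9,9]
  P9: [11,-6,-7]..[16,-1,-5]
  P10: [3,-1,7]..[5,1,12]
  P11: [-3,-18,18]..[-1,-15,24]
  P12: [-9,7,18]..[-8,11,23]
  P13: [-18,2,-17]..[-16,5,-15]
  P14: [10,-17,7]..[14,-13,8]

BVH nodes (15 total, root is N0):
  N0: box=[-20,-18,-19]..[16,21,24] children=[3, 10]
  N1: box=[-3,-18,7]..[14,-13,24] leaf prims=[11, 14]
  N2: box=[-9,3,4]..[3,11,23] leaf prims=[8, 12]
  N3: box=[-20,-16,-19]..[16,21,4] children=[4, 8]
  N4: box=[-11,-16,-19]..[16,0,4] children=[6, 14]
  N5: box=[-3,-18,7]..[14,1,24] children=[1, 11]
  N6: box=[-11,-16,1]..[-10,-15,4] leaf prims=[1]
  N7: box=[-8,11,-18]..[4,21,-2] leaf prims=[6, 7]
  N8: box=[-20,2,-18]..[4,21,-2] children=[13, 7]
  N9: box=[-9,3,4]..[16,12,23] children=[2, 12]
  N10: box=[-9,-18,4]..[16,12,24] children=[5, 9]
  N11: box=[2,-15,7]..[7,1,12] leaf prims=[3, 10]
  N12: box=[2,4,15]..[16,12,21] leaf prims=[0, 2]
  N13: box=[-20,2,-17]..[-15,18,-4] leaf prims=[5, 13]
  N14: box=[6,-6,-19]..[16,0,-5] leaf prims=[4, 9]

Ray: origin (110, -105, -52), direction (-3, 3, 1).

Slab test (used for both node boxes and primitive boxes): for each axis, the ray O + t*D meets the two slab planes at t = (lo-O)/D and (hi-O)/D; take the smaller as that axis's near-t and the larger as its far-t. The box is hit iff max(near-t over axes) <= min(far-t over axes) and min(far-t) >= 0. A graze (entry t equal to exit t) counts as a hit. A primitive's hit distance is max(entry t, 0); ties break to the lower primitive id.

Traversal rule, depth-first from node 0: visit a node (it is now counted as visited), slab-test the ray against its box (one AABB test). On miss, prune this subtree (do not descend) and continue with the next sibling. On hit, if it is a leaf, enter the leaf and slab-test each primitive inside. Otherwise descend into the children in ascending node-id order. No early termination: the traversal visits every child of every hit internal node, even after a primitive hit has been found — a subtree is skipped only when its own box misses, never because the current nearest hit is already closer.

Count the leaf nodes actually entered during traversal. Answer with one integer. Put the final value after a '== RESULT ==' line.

Trace the traversal:
N0 x:[94/3,130/3] y:[29,42] z:[33,76] -> hit [33,42], descend [3, 10]
  N3 x:[94/3,130/3] y:[89/3,42] z:[33,56] -> hit [33,42], descend [4, 8]
    N4 x:[94/3,121/3] y:[89/3,35] z:[33,56] -> hit [33,35], descend [6, 14]
      N6 x:[40,121/3] y:[89/3,30] z:[53,56] -> miss, prune
      N14 x:[94/3,104/3] y:[33,35] z:[33,47] -> hit [33,104/3] leaf, test {P4@t=34, P9(miss)}
    N8 x:[106/3,130/3] y:[107/3,42] z:[34,50] -> hit [107/3,42], descend [7, 13]
      N7 x:[106/3,118/3] y:[116/3,42] z:[34,50] -> hit [116/3,118/3] leaf, test {P6(miss), P7(miss)}
      N13 x:[125/3,130/3] y:[107/3,41] z:[35,48] -> miss, prune
  N10 x:[94/3,119/3] y:[29,39] z:[56,76] -> miss, prune

Visited [0, 3, 4, 6, 14, 8, 7, 13, 10]. Tests: 9 box, 2 leaf. Nearest: P4.

== RESULT ==
2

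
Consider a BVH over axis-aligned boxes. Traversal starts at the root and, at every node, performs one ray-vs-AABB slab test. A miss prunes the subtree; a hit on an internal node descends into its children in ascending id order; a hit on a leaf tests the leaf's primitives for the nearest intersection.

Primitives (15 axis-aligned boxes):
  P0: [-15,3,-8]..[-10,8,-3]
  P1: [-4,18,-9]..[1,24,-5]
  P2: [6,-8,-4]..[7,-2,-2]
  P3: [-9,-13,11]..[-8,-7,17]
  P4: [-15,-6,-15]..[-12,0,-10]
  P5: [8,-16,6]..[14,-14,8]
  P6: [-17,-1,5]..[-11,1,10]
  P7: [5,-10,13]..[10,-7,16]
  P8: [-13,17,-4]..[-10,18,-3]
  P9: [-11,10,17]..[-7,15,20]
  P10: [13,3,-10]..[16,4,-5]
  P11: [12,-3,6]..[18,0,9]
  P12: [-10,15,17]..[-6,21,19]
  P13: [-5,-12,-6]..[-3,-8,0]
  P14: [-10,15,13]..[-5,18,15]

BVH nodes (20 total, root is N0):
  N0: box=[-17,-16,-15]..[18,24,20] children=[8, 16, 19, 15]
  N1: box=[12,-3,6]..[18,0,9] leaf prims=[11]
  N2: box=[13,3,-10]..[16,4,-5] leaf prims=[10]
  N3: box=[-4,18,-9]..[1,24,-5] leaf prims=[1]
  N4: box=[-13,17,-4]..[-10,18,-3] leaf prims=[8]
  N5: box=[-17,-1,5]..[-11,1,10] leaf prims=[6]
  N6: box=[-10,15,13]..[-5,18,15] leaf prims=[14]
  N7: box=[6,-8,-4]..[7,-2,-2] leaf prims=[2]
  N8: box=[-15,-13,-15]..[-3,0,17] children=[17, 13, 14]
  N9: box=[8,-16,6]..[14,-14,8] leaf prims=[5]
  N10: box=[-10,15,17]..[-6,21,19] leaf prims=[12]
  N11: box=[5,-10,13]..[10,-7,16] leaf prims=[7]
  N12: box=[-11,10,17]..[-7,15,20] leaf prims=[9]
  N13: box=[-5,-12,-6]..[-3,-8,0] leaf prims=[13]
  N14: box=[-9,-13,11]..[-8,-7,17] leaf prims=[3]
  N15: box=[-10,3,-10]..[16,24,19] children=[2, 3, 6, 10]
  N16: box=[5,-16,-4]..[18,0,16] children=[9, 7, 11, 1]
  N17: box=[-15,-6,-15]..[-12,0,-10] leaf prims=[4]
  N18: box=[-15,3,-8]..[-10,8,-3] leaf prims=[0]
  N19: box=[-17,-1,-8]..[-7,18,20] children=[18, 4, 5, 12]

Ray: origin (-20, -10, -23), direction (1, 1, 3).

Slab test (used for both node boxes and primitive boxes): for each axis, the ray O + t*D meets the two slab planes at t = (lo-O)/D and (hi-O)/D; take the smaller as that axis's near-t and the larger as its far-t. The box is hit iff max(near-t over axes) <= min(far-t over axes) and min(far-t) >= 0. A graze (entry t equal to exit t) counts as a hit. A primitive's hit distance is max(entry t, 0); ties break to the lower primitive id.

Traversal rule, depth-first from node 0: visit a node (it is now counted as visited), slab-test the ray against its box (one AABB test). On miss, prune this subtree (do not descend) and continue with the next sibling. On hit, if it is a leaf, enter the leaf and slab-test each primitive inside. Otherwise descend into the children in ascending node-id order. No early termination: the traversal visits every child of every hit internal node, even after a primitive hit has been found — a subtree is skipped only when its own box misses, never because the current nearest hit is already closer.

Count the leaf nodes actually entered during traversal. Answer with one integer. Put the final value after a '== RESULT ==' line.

Trace the traversal:
N0 x:[3,38] y:[-6,34] z:[8/3,43/3] -> hit [3,43/3], descend [8, 15, 16, 19]
  N8 x:[5,17] y:[-3,10] z:[8/3,40/3] -> hit [5,10], descend [13, 14, 17]
    N13 x:[15,17] y:[-2,2] z:[17/3,23/3] -> miss, prune
    N14 x:[11,12] y:[-3,3] z:[34/3,40/3] -> miss, prune
    N17 x:[5,8] y:[4,10] z:[8/3,13/3] -> miss, prune
  N15 x:[10,36] y:[13,34] z:[13/3,14] -> hit [13,14], descend [2, 3, 6, 10]
    N2 x:[33,36] y:[13,14] z:[13/3,6] -> miss, prune
    N3 x:[16,21] y:[28,34] z:[14/3,6] -> miss, prune
    N6 x:[10,15] y:[25,28] z:[12,38/3] -> miss, prune
    N10 x:[10,14] y:[25,31] z:[40/3,14] -> miss, prune
  N16 x:[25,38] y:[-6,10] z:[19/3,13] -> miss, prune
  N19 x:[3,13] y:[9,28] z:[5,43/3] -> hit [9,13], descend [4, 5, 12, 18]
    N4 x:[7,10] y:[27,28] z:[19/3,20/3] -> miss, prune
    N5 x:[3,9] y:[9,11] z:[28/3,11] -> miss, prune
    N12 x:[9,13] y:[20,25] z:[40/3,43/3] -> miss, prune
    N18 x:[5,10] y:[13,18] z:[5,20/3] -> miss, prune

Summary -> nodes [0, 8, 13, 14, 17, 15, 2, 3, 6, 10, 16, 19, 4, 5, 12, 18]; box-tests=16; leaf-entries=0; first=miss

== RESULT ==
0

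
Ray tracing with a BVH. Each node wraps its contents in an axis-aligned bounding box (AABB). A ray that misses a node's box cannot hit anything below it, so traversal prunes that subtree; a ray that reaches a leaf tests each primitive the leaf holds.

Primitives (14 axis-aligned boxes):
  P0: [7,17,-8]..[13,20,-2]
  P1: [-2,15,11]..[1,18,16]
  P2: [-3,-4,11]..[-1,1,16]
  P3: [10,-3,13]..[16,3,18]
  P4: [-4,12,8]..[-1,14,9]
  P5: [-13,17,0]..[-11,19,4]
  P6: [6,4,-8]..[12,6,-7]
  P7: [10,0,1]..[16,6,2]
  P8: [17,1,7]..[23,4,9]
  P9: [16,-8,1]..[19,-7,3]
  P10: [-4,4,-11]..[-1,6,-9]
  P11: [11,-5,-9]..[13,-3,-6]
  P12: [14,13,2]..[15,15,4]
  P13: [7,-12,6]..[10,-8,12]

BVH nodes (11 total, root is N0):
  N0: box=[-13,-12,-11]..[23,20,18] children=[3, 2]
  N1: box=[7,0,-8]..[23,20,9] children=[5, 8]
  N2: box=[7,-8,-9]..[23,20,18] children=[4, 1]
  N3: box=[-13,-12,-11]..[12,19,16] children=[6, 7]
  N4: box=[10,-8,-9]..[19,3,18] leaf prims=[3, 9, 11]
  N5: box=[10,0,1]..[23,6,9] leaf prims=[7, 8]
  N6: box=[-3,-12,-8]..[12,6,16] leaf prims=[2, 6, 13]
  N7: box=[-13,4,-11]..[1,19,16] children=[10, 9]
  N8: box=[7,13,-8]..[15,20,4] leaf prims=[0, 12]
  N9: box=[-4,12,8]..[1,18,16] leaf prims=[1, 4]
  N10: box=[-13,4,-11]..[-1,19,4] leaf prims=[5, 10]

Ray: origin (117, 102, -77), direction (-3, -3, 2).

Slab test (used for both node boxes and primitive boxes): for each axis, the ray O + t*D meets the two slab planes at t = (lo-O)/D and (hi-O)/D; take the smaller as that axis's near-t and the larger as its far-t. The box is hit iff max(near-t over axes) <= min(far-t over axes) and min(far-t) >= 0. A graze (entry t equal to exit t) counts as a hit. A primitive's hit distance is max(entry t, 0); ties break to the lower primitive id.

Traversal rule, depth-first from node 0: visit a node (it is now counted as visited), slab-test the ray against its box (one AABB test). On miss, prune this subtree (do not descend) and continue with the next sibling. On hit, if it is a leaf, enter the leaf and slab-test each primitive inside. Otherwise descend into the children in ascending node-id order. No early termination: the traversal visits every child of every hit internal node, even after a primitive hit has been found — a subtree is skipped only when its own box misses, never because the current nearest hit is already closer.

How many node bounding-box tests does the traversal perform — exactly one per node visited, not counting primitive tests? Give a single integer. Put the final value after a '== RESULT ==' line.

Trace the traversal:
N0 x:[94/3,130/3] y:[82/3,38] z:[33,95/2] -> hit [33,38], descend [2, 3]
  N2 x:[94/3,110/3] y:[82/3,110/3] z:[34,95/2] -> hit [34,110/3], descend [1, 4]
    N1 x:[94/3,110/3] y:[82/3,34] z:[69/2,43] -> miss, prune
    N4 x:[98/3,107/3] y:[33,110/3] z:[34,95/2] -> hit [34,107/3] leaf, test {P3(miss), P9(miss), P11@t=35}
  N3 x:[35,130/3] y:[83/3,38] z:[33,93/2] -> hit [35,38], descend [6, 7]
    N6 x:[35,40] y:[32,38] z:[69/2,93/2] -> hit [35,38] leaf, test {P2(miss), P6(miss), P13(miss)}
    N7 x:[116/3,130/3] y:[83/3,98/3] z:[33,93/2] -> miss, prune

7 AABB tests over nodes [0, 2, 1, 4, 3, 6, 7]; 2 leaves entered; closest P11.

== RESULT ==
7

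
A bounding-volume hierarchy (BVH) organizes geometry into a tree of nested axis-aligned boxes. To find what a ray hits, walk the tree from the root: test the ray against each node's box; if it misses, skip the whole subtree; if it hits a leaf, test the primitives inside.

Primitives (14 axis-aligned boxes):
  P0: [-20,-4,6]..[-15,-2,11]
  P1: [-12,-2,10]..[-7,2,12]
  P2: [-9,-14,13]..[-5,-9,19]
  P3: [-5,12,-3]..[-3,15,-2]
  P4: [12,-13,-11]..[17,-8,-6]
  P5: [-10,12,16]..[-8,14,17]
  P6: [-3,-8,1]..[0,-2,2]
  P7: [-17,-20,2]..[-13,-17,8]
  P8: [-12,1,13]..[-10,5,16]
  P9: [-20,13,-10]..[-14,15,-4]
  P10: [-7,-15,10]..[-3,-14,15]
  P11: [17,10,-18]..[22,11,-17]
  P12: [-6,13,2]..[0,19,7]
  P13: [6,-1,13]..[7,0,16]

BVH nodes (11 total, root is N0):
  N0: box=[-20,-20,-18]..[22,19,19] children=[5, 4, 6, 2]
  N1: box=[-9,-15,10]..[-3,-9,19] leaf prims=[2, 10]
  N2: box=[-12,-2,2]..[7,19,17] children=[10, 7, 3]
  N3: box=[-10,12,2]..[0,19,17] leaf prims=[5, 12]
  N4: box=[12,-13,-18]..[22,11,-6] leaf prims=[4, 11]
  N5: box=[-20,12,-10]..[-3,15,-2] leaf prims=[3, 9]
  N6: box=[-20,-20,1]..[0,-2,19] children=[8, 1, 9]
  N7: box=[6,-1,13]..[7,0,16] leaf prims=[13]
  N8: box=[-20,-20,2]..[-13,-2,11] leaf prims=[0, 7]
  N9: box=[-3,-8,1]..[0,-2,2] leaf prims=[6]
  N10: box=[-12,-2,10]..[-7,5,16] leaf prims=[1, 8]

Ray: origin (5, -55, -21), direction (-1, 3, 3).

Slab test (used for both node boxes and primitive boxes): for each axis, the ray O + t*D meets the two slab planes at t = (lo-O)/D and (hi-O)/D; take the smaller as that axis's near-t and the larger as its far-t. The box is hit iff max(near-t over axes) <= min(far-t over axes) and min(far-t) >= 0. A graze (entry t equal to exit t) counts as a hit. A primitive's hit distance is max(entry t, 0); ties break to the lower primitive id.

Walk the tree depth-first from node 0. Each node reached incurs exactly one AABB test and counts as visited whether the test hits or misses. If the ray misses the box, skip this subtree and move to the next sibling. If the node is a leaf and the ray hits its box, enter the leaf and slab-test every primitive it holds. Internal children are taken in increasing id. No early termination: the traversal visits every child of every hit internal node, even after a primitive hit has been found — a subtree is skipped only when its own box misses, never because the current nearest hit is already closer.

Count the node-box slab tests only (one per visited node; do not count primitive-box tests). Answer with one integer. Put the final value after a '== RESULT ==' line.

Trace the traversal:
N0 x:[-17,25] y:[35/3,74/3] z:[1,40/3] -> hit [35/3,40/3], descend [2, 4, 5, 6]
  N2 x:[-2,17] y:[53/3,74/3] z:[23/3,38/3] -> miss, prune
  N4 x:[-17,-7] y:[14,22] z:[1,5] -> miss, prune
  N5 x:[8,25] y:[67/3,70/3] z:[11/3,19/3] -> miss, prune
  N6 x:[5,25] y:[35/3,53/3] z:[22/3,40/3] -> hit [35/3,40/3], descend [1, 8, 9]
    N1 x:[8,14] y:[40/3,46/3] z:[31/3,40/3] -> hit [40/3,40/3] leaf, test {P2(miss), P10(miss)}
    N8 x:[18,25] y:[35/3,53/3] z:[23/3,32/3] -> miss, prune
    N9 x:[5,8] y:[47/3,53/3] z:[22/3,23/3] -> miss, prune

order=[0, 2, 4, 5, 6, 1, 8, 9]  |boxes|=8  |leaves|=1  hit=miss

== RESULT ==
8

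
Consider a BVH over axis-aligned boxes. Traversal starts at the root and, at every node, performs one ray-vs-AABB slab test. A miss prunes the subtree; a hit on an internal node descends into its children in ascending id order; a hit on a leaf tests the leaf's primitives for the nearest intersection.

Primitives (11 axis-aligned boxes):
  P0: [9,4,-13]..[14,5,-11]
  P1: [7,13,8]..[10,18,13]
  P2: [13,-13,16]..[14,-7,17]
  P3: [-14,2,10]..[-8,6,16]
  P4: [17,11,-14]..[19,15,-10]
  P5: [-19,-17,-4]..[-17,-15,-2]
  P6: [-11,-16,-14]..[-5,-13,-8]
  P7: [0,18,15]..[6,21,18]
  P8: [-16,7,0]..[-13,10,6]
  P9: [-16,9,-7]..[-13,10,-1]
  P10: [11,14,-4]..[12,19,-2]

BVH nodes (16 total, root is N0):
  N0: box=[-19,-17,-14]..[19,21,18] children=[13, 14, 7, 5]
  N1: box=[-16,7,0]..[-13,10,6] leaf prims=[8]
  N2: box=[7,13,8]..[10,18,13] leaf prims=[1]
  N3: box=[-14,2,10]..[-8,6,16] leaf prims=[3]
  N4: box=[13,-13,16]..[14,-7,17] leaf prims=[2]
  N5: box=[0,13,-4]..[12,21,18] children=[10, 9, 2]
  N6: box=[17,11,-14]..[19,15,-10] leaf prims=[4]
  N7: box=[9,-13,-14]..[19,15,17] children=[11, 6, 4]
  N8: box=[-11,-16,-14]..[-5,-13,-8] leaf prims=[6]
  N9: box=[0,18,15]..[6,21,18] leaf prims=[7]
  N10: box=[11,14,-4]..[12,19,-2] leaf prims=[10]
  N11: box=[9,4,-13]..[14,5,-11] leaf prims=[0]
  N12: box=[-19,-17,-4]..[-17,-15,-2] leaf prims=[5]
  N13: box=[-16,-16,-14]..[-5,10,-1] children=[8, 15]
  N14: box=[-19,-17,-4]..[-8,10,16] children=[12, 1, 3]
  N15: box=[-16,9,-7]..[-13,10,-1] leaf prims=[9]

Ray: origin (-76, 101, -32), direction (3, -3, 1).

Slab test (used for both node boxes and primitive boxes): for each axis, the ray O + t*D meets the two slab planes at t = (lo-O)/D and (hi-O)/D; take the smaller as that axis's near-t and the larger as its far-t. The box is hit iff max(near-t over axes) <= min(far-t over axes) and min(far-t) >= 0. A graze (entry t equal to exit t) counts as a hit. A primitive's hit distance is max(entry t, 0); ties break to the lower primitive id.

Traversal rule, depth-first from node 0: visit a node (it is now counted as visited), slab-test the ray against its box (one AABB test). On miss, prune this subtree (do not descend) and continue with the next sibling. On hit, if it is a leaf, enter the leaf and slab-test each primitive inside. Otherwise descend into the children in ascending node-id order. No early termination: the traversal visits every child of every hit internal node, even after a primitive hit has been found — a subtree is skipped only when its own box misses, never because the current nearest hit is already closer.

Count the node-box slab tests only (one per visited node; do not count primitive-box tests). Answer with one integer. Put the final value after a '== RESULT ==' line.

Trace the traversal:
N0 x:[19,95/3] y:[80/3,118/3] z:[18,50] -> hit [80/3,95/3], descend [5, 7, 13, 14]
  N5 x:[76/3,88/3] y:[80/3,88/3] z:[28,50] -> hit [28,88/3], descend [2, 9, 10]
    N2 x:[83/3,86/3] y:[83/3,88/3] z:[40,45] -> miss, prune
    N9 x:[76/3,82/3] y:[80/3,83/3] z:[47,50] -> miss, prune
    N10 x:[29,88/3] y:[82/3,29] z:[28,30] -> hit [29,29] leaf, test {P10@t=29}
  N7 x:[85/3,95/3] y:[86/3,38] z:[18,49] -> hit [86/3,95/3], descend [4, 6, 11]
    N4 x:[89/3,30] y:[36,38] z:[48,49] -> miss, prune
    N6 x:[31,95/3] y:[86/3,30] z:[18,22] -> miss, prune
    N11 x:[85/3,30] y:[32,97/3] z:[19,21] -> miss, prune
  N13 x:[20,71/3] y:[91/3,39] z:[18,31] -> miss, prune
  N14 x:[19,68/3] y:[91/3,118/3] z:[28,48] -> miss, prune

11 AABB tests over nodes [0, 5, 2, 9, 10, 7, 4, 6, 11, 13, 14]; 1 leaf entered; closest P10.

== RESULT ==
11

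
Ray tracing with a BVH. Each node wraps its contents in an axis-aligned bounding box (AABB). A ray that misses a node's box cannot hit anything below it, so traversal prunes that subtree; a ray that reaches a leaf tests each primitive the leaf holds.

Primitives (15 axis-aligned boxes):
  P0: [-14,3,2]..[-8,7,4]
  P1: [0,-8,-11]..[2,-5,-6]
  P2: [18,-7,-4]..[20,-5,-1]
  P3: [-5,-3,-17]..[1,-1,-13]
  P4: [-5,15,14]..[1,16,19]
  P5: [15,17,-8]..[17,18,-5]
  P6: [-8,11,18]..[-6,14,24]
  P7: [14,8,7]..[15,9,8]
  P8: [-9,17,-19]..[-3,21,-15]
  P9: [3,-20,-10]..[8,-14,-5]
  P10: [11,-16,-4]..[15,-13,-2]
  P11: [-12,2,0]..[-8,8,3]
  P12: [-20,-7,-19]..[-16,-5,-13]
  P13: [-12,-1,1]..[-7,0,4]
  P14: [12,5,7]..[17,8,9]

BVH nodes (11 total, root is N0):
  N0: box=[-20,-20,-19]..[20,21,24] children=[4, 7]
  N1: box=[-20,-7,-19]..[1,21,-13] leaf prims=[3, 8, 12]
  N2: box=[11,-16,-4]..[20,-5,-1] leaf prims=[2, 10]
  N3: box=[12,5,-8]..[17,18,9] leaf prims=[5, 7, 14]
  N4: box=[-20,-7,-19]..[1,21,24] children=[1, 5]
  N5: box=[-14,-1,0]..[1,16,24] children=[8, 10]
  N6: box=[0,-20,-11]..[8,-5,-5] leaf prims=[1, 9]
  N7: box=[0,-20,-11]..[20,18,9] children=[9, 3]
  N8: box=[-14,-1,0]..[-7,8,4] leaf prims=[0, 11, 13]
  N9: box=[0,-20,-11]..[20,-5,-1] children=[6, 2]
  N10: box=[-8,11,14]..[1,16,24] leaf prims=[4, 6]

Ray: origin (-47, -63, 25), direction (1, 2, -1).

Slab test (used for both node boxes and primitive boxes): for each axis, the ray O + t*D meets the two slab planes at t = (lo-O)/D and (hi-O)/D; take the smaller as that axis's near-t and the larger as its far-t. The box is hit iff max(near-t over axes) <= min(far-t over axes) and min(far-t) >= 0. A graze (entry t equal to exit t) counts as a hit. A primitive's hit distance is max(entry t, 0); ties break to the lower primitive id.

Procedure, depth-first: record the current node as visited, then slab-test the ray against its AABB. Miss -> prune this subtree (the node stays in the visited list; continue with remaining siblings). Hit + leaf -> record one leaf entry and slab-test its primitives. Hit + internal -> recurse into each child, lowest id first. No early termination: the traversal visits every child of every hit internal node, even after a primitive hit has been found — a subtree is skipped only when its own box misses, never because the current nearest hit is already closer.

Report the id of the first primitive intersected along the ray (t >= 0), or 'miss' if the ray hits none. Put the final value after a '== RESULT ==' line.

Traverse from the root:
N0 x:[27,67] y:[43/2,42] z:[1,44] -> hit [27,42], descend [4, 7]
  N4 x:[27,48] y:[28,42] z:[1,44] -> hit [28,42], descend [1, 5]
    N1 x:[27,48] y:[28,42] z:[38,44] -> hit [38,42] leaf, test {P3(miss), P8@t=40, P12(miss)}
    N5 x:[33,48] y:[31,79/2] z:[1,25] -> miss, prune
  N7 x:[47,67] y:[43/2,81/2] z:[16,36] -> miss, prune

Visited [0, 4, 1, 5, 7]. Tests: 5 box, 1 leaf. Nearest: P8.

== RESULT ==
8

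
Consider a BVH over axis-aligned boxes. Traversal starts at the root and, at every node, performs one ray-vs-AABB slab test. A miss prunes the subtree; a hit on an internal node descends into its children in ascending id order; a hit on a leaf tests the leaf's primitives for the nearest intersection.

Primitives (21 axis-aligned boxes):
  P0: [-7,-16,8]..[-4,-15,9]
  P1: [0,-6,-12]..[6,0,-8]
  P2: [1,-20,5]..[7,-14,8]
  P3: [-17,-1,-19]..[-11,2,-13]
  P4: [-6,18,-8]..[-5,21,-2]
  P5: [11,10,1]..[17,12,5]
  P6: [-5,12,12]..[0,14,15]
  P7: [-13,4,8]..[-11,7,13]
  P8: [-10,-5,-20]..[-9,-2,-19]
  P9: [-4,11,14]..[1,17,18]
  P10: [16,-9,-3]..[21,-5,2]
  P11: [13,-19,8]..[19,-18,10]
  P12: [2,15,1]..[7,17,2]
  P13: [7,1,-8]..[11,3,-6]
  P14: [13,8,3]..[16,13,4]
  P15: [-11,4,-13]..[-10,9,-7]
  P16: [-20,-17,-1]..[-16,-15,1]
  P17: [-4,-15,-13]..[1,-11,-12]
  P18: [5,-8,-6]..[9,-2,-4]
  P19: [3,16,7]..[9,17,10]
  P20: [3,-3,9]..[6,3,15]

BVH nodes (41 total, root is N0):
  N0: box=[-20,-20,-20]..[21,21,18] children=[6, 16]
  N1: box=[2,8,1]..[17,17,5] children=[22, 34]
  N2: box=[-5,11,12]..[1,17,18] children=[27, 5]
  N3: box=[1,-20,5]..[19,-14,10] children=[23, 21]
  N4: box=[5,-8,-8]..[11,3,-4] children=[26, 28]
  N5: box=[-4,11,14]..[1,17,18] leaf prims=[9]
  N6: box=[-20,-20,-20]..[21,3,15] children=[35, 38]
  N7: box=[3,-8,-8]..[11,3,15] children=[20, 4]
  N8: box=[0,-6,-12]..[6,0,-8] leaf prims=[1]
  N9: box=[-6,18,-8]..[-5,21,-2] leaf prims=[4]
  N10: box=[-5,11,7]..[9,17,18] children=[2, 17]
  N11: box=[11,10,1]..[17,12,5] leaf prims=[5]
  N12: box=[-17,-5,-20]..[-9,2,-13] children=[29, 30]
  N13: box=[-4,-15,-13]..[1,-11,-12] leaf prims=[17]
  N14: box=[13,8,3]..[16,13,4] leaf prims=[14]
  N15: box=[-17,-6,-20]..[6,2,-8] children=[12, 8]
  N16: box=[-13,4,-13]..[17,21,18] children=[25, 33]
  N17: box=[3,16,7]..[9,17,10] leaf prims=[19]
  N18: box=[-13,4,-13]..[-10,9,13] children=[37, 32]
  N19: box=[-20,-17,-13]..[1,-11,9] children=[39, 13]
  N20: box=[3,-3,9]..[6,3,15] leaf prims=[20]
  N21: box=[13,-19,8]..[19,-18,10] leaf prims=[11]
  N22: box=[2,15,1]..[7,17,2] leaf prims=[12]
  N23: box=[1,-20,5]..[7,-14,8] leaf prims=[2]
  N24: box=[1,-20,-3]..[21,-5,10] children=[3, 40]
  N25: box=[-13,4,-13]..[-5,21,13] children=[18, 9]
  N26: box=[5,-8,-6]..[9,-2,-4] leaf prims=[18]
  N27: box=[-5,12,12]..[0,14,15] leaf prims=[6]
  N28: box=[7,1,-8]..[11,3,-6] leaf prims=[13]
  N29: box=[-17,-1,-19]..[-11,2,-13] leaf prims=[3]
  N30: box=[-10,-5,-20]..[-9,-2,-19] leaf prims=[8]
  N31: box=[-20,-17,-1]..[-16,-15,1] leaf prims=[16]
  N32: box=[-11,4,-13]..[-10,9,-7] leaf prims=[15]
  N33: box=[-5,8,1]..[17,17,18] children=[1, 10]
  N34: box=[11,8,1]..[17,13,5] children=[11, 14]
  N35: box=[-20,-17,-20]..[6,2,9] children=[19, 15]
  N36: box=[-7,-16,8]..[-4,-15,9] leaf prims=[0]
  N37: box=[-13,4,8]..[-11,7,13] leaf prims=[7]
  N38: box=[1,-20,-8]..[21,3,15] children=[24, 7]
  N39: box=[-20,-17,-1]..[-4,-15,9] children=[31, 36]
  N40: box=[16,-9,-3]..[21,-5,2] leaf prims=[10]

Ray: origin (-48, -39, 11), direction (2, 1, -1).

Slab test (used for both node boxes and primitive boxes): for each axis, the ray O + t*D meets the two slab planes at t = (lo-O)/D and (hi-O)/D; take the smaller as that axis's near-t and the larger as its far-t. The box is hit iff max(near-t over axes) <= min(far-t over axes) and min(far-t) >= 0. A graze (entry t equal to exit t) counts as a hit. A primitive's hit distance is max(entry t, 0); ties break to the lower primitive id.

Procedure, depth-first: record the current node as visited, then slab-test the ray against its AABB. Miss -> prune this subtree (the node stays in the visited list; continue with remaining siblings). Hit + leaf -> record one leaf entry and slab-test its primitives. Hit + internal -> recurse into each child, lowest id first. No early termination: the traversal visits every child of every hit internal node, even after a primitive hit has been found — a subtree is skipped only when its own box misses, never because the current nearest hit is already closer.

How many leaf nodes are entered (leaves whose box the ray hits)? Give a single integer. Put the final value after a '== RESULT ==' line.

Traverse from the root:
N0 x:[14,69/2] y:[19,60] z:[-7,31] -> hit [19,31], descend [6, 16]
  N6 x:[14,69/2] y:[19,42] z:[-4,31] -> hit [19,31], descend [35, 38]
    N35 x:[14,27] y:[22,41] z:[2,31] -> hit [22,27], descend [15, 19]
      N15 x:[31/2,27] y:[33,41] z:[19,31] -> miss, prune
      N19 x:[14,49/2] y:[22,28] z:[2,24] -> hit [22,24], descend [13, 39]
        N13 x:[22,49/2] y:[24,28] z:[23,24] -> hit [24,24] leaf, test {P17@t=24}
        N39 x:[14,22] y:[22,24] z:[2,12] -> miss, prune
    N38 x:[49/2,69/2] y:[19,42] z:[-4,19] -> miss, prune
  N16 x:[35/2,65/2] y:[43,60] z:[-7,24] -> miss, prune

Visited [0, 6, 35, 15, 19, 13, 39, 38, 16]. Tests: 9 box, 1 leaf. Nearest: P17.

== RESULT ==
1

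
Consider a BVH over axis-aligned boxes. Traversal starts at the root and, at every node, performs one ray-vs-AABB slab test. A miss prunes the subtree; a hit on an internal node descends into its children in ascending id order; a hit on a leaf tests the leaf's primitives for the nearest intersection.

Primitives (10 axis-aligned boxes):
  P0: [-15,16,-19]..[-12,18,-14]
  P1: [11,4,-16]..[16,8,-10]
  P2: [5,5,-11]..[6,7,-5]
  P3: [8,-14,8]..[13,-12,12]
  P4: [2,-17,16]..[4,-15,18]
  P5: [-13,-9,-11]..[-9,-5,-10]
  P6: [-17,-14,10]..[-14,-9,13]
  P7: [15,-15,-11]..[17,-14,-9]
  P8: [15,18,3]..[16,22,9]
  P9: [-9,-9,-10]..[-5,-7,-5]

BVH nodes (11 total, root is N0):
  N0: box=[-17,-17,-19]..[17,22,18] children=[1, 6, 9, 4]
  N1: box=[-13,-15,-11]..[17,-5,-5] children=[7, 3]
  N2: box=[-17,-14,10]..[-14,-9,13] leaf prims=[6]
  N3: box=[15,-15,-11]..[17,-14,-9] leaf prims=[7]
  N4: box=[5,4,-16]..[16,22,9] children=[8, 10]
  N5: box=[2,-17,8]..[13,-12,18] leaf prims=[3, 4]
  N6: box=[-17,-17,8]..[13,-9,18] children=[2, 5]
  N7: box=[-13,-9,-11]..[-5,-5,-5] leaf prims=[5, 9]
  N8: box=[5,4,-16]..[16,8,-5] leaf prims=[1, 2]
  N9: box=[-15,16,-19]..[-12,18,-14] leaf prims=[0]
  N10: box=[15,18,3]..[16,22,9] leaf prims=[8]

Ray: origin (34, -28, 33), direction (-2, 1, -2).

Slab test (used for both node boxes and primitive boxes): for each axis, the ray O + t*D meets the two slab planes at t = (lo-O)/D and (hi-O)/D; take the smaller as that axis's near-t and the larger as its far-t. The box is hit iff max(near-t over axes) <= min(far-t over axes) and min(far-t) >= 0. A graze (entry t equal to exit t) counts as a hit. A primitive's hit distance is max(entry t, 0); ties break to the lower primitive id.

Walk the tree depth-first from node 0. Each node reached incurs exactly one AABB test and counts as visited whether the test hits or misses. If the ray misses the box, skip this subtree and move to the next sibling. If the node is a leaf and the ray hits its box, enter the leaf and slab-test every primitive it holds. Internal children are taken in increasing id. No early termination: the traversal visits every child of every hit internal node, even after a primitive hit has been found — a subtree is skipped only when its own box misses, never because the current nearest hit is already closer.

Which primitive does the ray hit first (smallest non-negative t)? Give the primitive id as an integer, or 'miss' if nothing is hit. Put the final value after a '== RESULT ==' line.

Trace the traversal:
N0 x:[17/2,51/2] y:[11,50] z:[15/2,26] -> hit [11,51/2], descend [1, 4, 6, 9]
  N1 x:[17/2,47/2] y:[13,23] z:[19,22] -> hit [19,22], descend [3, 7]
    N3 x:[17/2,19/2] y:[13,14] z:[21,22] -> miss, prune
    N7 x:[39/2,47/2] y:[19,23] z:[19,22] -> hit [39/2,22] leaf, test {P5@t=43/2, P9@t=39/2}
  N4 x:[9,29/2] y:[32,50] z:[12,49/2] -> miss, prune
  N6 x:[21/2,51/2] y:[11,19] z:[15/2,25/2] -> hit [11,25/2], descend [2, 5]
    N2 x:[24,51/2] y:[14,19] z:[10,23/2] -> miss, prune
    N5 x:[21/2,16] y:[11,16] z:[15/2,25/2] -> hit [11,25/2] leaf, test {P3(miss), P4(miss)}
  N9 x:[23,49/2] y:[44,46] z:[47/2,26] -> miss, prune

9 AABB tests over nodes [0, 1, 3, 7, 4, 6, 2, 5, 9]; 2 leaves entered; closest P9.

== RESULT ==
9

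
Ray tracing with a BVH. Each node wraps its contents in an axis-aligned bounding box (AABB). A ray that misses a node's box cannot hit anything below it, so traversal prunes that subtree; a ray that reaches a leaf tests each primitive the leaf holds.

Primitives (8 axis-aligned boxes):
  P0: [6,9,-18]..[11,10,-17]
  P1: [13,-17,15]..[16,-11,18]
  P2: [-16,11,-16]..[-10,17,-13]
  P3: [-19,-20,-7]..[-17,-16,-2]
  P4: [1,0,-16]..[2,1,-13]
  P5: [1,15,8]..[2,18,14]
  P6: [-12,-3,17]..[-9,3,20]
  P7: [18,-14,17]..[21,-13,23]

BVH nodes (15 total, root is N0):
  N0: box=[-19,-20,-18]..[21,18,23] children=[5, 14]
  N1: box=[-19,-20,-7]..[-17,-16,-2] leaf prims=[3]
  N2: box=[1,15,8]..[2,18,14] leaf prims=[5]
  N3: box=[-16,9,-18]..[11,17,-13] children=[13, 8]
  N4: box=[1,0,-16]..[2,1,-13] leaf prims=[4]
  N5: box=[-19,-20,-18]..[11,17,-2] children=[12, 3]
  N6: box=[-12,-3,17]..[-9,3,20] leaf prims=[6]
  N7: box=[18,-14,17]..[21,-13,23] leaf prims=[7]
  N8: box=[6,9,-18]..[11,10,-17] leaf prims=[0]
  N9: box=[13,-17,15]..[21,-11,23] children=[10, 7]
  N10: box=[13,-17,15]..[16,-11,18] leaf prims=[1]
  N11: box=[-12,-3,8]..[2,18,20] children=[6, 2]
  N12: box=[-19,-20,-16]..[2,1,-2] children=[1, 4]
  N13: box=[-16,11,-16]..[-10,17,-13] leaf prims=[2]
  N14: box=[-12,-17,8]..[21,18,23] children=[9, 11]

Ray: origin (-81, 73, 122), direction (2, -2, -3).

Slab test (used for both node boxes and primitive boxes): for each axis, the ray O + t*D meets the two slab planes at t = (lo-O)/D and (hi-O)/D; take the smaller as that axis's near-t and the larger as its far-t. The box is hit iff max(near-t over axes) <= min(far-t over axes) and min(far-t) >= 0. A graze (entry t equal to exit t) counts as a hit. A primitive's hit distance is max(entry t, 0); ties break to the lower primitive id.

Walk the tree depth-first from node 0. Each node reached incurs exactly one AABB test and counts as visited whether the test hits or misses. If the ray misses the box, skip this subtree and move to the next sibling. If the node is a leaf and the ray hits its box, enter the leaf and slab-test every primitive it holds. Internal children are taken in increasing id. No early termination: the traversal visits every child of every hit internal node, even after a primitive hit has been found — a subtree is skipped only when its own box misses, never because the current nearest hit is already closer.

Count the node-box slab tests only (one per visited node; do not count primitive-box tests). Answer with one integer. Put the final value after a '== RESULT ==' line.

Trace the traversal:
N0 x:[31,51] y:[55/2,93/2] z:[33,140/3] -> hit [33,93/2], descend [5, 14]
  N5 x:[31,46] y:[28,93/2] z:[124/3,140/3] -> hit [124/3,46], descend [3, 12]
    N3 x:[65/2,46] y:[28,32] z:[45,140/3] -> miss, prune
    N12 x:[31,83/2] y:[36,93/2] z:[124/3,46] -> hit [124/3,83/2], descend [1, 4]
      N1 x:[31,32] y:[89/2,93/2] z:[124/3,43] -> miss, prune
      N4 x:[41,83/2] y:[36,73/2] z:[45,46] -> miss, prune
  N14 x:[69/2,51] y:[55/2,45] z:[33,38] -> hit [69/2,38], descend [9, 11]
    N9 x:[47,51] y:[42,45] z:[33,107/3] -> miss, prune
    N11 x:[69/2,83/2] y:[55/2,38] z:[34,38] -> hit [69/2,38], descend [2, 6]
      N2 x:[41,83/2] y:[55/2,29] z:[36,38] -> miss, prune
      N6 x:[69/2,36] y:[35,38] z:[34,35] -> hit [35,35] leaf, test {P6@t=35}

Visited [0, 5, 3, 12, 1, 4, 14, 9, 11, 2, 6]. Tests: 11 box, 1 leaf. Nearest: P6.

== RESULT ==
11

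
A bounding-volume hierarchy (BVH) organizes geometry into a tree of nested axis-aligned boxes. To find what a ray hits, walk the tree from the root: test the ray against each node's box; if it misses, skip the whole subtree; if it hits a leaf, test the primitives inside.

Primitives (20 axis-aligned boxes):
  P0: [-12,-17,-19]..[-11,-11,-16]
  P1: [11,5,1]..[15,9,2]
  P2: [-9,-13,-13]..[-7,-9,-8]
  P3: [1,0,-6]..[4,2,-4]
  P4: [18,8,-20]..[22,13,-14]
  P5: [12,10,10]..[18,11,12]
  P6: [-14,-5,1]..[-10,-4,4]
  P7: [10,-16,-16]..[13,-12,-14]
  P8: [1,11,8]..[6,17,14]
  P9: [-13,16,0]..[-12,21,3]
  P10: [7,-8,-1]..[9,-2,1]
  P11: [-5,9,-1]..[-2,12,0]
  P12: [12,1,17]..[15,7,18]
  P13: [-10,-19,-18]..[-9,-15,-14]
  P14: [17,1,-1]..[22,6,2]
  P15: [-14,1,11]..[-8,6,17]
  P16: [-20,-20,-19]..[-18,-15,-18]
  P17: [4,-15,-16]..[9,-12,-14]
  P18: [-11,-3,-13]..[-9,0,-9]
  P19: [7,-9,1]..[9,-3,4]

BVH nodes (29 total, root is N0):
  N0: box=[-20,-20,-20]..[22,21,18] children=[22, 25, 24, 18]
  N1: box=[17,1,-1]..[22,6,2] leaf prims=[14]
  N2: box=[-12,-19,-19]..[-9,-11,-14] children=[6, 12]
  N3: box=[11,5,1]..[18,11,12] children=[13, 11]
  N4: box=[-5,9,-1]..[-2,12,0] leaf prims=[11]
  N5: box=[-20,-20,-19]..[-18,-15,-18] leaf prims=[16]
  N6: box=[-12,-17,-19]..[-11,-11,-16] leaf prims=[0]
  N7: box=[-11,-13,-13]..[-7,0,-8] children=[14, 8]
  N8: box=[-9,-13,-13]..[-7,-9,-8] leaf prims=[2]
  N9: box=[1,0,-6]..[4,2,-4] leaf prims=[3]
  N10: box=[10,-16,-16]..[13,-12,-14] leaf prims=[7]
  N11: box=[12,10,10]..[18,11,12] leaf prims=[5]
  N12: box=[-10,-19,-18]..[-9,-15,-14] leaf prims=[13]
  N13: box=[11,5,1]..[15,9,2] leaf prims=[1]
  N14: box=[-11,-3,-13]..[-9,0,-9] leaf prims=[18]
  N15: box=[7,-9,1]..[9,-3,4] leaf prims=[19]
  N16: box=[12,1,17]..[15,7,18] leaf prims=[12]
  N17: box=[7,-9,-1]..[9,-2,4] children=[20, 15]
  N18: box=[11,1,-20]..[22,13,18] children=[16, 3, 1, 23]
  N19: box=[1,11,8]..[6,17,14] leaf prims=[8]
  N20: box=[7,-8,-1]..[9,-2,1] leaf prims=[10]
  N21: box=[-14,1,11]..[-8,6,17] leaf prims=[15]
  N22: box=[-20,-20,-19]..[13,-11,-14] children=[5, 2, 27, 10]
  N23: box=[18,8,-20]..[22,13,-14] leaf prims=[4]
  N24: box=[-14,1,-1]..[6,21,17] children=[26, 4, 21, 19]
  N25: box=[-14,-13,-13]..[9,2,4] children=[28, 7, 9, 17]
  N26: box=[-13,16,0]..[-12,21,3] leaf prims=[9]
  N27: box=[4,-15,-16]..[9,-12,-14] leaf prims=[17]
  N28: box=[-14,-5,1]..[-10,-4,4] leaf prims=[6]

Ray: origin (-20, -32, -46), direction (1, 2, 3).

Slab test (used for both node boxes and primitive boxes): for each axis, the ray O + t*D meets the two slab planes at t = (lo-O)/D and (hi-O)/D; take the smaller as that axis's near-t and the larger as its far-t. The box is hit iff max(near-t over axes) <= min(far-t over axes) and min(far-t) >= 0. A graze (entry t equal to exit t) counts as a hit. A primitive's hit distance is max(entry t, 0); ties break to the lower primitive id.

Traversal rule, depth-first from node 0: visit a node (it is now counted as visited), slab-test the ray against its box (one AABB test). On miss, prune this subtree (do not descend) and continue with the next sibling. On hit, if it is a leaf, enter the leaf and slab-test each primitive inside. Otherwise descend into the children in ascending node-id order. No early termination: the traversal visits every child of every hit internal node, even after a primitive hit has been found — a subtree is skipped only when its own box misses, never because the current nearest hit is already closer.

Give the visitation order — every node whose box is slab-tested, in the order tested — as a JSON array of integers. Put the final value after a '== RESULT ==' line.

Trace the traversal:
N0 x:[0,42] y:[6,53/2] z:[26/3,64/3] -> hit [26/3,64/3], descend [18, 22, 24, 25]
  N18 x:[31,42] y:[33/2,45/2] z:[26/3,64/3] -> miss, prune
  N22 x:[0,33] y:[6,21/2] z:[9,32/3] -> hit [9,21/2], descend [2, 5, 10, 27]
    N2 x:[8,11] y:[13/2,21/2] z:[9,32/3] -> hit [9,21/2], descend [6, 12]
      N6 x:[8,9] y:[15/2,21/2] z:[9,10] -> hit [9,9] leaf, test {P0@t=9}
      N12 x:[10,11] y:[13/2,17/2] z:[28/3,32/3] -> miss, prune
    N5 x:[0,2] y:[6,17/2] z:[9,28/3] -> miss, prune
    N10 x:[30,33] y:[8,10] z:[10,32/3] -> miss, prune
    N27 x:[24,29] y:[17/2,10] z:[10,32/3] -> miss, prune
  N24 x:[6,26] y:[33/2,53/2] z:[15,21] -> hit [33/2,21], descend [4, 19, 21, 26]
    N4 x:[15,18] y:[41/2,22] z:[15,46/3] -> miss, prune
    N19 x:[21,26] y:[43/2,49/2] z:[18,20] -> miss, prune
    N21 x:[6,12] y:[33/2,19] z:[19,21] -> miss, prune
    N26 x:[7,8] y:[24,53/2] z:[46/3,49/3] -> miss, prune
  N25 x:[6,29] y:[19/2,17] z:[11,50/3] -> hit [11,50/3], descend [7, 9, 17, 28]
    N7 x:[9,13] y:[19/2,16] z:[11,38/3] -> hit [11,38/3], descend [8, 14]
      N8 x:[11,13] y:[19/2,23/2] z:[11,38/3] -> hit [11,23/2] leaf, test {P2@t=11}
      N14 x:[9,11] y:[29/2,16] z:[11,37/3] -> miss, prune
    N9 x:[21,24] y:[16,17] z:[40/3,14] -> miss, prune
    N17 x:[27,29] y:[23/2,15] z:[15,50/3] -> miss, prune
    N28 x:[6,10] y:[27/2,14] z:[47/3,50/3] -> miss, prune

Summary -> nodes [0, 18, 22, 2, 6, 12, 5, 10, 27, 24, 4, 19, 21, 26, 25, 7, 8, 14, 9, 17, 28]; box-tests=21; leaf-entries=2; first=P0

== RESULT ==
[0, 18, 22, 2, 6, 12, 5, 10, 27, 24, 4, 19, 21, 26, 25, 7, 8, 14, 9, 17, 28]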